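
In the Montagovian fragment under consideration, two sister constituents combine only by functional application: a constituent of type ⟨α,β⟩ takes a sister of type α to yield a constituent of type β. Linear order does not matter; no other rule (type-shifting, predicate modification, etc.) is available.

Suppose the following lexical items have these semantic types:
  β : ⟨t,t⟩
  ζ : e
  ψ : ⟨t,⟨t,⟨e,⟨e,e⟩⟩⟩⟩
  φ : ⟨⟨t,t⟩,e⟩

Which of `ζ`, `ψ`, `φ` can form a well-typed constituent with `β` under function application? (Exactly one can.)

ζ : e — no; β wants t, and ζ wants nothing (atomic).
ψ : ⟨t,⟨t,⟨e,⟨e,e⟩⟩⟩⟩ — no; β wants t, and ψ wants t.
φ — combines: φ : ⟨⟨t,t⟩,e⟩ takes β : ⟨t,t⟩ as argument, giving e.

φ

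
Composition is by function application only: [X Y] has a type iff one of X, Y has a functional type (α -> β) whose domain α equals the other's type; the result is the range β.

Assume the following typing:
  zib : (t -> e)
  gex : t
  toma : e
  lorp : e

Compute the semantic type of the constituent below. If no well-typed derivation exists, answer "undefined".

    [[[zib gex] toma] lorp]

undefined

[zib gex]: zib is (t -> e), gex is t; result e.
[[zib gex] toma]: e and e cannot combine by function application — type clash.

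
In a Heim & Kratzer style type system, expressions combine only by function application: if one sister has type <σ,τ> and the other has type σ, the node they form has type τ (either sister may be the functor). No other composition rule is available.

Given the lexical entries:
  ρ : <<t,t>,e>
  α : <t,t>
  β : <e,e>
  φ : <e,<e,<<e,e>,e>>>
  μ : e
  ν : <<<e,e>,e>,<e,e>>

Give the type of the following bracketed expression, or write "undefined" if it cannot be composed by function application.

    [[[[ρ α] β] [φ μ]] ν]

At [ρ α], ρ : <<t,t>,e> takes α : <t,t>, giving e.
At [[ρ α] β], β : <e,e> takes [ρ α] : e, giving e.
At [φ μ], φ : <e,<e,<<e,e>,e>>> takes μ : e, giving <e,<<e,e>,e>>.
At [[[ρ α] β] [φ μ]], [φ μ] : <e,<<e,e>,e>> takes [[ρ α] β] : e, giving <<e,e>,e>.
At [[[[ρ α] β] [φ μ]] ν], ν : <<<e,e>,e>,<e,e>> takes [[[ρ α] β] [φ μ]] : <<e,e>,e>, giving <e,e>.

<e,e>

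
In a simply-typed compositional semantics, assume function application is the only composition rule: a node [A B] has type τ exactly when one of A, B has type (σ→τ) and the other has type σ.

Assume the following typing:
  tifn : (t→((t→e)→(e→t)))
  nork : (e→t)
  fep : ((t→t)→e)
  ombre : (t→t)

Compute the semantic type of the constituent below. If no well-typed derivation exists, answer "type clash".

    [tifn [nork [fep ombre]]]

((t→e)→(e→t))

[fep ombre]: fep is ((t→t)→e), ombre is (t→t); result e.
[nork [fep ombre]]: nork is (e→t), [fep ombre] is e; result t.
[tifn [nork [fep ombre]]]: tifn is (t→((t→e)→(e→t))), [nork [fep ombre]] is t; result ((t→e)→(e→t)).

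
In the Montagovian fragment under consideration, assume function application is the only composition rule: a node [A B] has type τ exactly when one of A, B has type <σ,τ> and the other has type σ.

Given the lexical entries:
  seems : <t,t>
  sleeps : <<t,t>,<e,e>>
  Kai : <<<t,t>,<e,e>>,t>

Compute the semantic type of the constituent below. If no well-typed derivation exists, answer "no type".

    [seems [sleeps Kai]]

t

At [sleeps Kai], Kai : <<<t,t>,<e,e>>,t> takes sleeps : <<t,t>,<e,e>>, giving t.
At [seems [sleeps Kai]], seems : <t,t> takes [sleeps Kai] : t, giving t.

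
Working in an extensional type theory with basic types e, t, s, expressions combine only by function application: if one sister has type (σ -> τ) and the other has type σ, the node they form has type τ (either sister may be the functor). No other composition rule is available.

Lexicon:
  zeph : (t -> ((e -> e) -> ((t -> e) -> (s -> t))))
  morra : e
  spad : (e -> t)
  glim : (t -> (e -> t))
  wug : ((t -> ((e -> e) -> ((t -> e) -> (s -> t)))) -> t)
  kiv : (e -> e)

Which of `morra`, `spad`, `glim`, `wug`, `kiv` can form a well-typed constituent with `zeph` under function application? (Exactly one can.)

morra : e — neither side's domain matches the other.
spad : (e -> t) — neither side's domain matches the other.
glim : (t -> (e -> t)) — neither side's domain matches the other.
wug — combines: wug : ((t -> ((e -> e) -> ((t -> e) -> (s -> t)))) -> t) takes zeph : (t -> ((e -> e) -> ((t -> e) -> (s -> t)))) as argument, giving t.
kiv : (e -> e) — neither side's domain matches the other.

wug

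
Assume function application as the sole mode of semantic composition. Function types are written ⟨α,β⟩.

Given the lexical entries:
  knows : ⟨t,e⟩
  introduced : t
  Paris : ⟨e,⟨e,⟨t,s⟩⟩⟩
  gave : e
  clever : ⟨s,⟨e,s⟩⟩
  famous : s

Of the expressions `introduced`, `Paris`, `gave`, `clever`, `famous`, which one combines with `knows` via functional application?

introduced

introduced — combines: knows : ⟨t,e⟩ takes introduced : t as argument, giving e.
Paris : ⟨e,⟨e,⟨t,s⟩⟩⟩ — knows needs t; Paris needs e; neither fits.
gave : e — knows needs t; gave needs nothing (atomic); neither fits.
clever : ⟨s,⟨e,s⟩⟩ — knows needs t; clever needs s; neither fits.
famous : s — knows needs t; famous needs nothing (atomic); neither fits.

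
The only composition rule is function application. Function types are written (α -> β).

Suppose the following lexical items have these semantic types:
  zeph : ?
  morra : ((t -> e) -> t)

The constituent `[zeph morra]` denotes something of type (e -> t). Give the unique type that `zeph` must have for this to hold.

For [zeph morra] to have type (e -> t) with morra of type ((t -> e) -> t), zeph must be the function: zeph : (((t -> e) -> t) -> (e -> t)).

(((t -> e) -> t) -> (e -> t))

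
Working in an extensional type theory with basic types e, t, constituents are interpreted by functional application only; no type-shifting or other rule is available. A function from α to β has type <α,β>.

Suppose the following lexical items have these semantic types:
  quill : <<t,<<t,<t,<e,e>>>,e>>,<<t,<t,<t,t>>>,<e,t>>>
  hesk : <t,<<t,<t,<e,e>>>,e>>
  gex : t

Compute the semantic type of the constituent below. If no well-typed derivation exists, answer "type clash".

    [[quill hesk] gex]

[quill hesk]: quill is <<t,<<t,<t,<e,e>>>,e>>,<<t,<t,<t,t>>>,<e,t>>>, hesk is <t,<<t,<t,<e,e>>>,e>>; result <<t,<t,<t,t>>>,<e,t>>.
At [[quill hesk] gex]: neither <<t,<t,<t,t>>>,<e,t>> nor t can take the other as argument; the node is ill-typed.

type clash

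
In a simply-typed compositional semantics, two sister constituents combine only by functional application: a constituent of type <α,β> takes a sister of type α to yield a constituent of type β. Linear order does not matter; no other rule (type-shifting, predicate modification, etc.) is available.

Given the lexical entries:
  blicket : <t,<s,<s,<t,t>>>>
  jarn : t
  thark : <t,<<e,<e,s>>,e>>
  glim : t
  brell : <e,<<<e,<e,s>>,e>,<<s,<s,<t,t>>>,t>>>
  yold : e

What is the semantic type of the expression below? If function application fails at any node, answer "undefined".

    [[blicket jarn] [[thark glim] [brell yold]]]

At [blicket jarn], blicket : <t,<s,<s,<t,t>>>> takes jarn : t, giving <s,<s,<t,t>>>.
At [thark glim], thark : <t,<<e,<e,s>>,e>> takes glim : t, giving <<e,<e,s>>,e>.
At [brell yold], brell : <e,<<<e,<e,s>>,e>,<<s,<s,<t,t>>>,t>>> takes yold : e, giving <<<e,<e,s>>,e>,<<s,<s,<t,t>>>,t>>.
At [[thark glim] [brell yold]], [brell yold] : <<<e,<e,s>>,e>,<<s,<s,<t,t>>>,t>> takes [thark glim] : <<e,<e,s>>,e>, giving <<s,<s,<t,t>>>,t>.
At [[blicket jarn] [[thark glim] [brell yold]]], [[thark glim] [brell yold]] : <<s,<s,<t,t>>>,t> takes [blicket jarn] : <s,<s,<t,t>>>, giving t.

t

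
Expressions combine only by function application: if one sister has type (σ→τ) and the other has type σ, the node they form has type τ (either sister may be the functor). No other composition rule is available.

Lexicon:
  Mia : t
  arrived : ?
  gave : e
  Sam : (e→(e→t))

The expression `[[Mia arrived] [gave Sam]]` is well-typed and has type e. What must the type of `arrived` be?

(t→((e→t)→e))

For [[Mia arrived] [gave Sam]] to have type e with [gave Sam] of type (e→t), [Mia arrived] must be the function: [Mia arrived] : ((e→t)→e).
For [Mia arrived] to have type ((e→t)→e) with Mia of type t, arrived must be the function: arrived : (t→((e→t)→e)).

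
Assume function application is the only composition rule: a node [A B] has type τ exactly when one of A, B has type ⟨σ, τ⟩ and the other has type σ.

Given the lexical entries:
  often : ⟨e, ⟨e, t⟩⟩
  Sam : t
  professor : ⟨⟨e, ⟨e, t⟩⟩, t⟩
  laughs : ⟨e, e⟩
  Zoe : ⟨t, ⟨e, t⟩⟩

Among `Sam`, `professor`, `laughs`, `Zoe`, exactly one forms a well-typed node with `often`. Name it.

Sam : t — does not combine with often.
professor — combines: professor : ⟨⟨e, ⟨e, t⟩⟩, t⟩ takes often : ⟨e, ⟨e, t⟩⟩ as argument, giving t.
laughs : ⟨e, e⟩ — does not combine with often.
Zoe : ⟨t, ⟨e, t⟩⟩ — does not combine with often.

professor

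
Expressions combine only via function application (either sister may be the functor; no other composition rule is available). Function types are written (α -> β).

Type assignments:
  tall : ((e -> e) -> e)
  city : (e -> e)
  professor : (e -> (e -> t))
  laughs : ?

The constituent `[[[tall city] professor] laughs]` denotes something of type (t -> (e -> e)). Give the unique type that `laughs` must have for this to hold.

((e -> t) -> (t -> (e -> e)))

At [[[tall city] professor] laughs] (required: (t -> (e -> e))): [[tall city] professor] is (e -> t), which is not a function with range (t -> (e -> e)); hence laughs is the functor — type ((e -> t) -> (t -> (e -> e))).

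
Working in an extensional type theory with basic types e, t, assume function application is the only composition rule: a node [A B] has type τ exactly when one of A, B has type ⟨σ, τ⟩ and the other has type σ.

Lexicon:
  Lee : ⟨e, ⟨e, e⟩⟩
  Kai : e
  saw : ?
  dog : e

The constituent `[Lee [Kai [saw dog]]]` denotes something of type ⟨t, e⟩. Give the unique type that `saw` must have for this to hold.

For [Lee [Kai [saw dog]]] to have type ⟨t, e⟩ with Lee of type ⟨e, ⟨e, e⟩⟩, [Kai [saw dog]] must be the function: [Kai [saw dog]] : ⟨⟨e, ⟨e, e⟩⟩, ⟨t, e⟩⟩.
For [Kai [saw dog]] to have type ⟨⟨e, ⟨e, e⟩⟩, ⟨t, e⟩⟩ with Kai of type e, [saw dog] must be the function: [saw dog] : ⟨e, ⟨⟨e, ⟨e, e⟩⟩, ⟨t, e⟩⟩⟩.
For [saw dog] to have type ⟨e, ⟨⟨e, ⟨e, e⟩⟩, ⟨t, e⟩⟩⟩ with dog of type e, saw must be the function: saw : ⟨e, ⟨e, ⟨⟨e, ⟨e, e⟩⟩, ⟨t, e⟩⟩⟩⟩.

⟨e, ⟨e, ⟨⟨e, ⟨e, e⟩⟩, ⟨t, e⟩⟩⟩⟩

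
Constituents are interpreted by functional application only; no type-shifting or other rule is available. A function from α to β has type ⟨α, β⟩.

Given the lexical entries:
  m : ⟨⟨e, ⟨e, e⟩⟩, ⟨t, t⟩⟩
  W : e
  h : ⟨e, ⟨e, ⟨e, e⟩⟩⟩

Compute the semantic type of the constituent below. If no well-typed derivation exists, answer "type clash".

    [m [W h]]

[W h]: ⟨e, ⟨e, ⟨e, e⟩⟩⟩ applied to e yields ⟨e, ⟨e, e⟩⟩.
[m [W h]]: ⟨⟨e, ⟨e, e⟩⟩, ⟨t, t⟩⟩ applied to ⟨e, ⟨e, e⟩⟩ yields ⟨t, t⟩.

⟨t, t⟩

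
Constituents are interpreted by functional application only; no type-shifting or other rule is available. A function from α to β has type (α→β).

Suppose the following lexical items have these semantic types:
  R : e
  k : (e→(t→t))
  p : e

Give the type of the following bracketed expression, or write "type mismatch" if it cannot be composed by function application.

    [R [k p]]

[k p] — k of type (e→(t→t)) combines with p of type e: type (t→t).
[R [k p]]: e and (t→t) cannot combine by function application — type clash.

type mismatch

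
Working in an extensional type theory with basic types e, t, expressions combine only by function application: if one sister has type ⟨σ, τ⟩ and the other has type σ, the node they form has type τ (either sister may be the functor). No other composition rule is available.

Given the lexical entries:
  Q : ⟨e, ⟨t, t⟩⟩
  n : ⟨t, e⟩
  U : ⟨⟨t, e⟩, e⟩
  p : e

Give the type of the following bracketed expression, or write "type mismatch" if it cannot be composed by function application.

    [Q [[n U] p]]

[n U]: functor U : ⟨⟨t, e⟩, e⟩, argument n : ⟨t, e⟩; result e.
[[n U] p]: e with e — neither is a function whose domain matches the other; composition fails here.

type mismatch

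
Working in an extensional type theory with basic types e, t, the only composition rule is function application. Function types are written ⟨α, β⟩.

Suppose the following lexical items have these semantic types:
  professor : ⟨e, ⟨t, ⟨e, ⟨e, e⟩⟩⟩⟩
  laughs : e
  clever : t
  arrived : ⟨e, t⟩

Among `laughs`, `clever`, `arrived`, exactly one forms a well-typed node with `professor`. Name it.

laughs — combines: professor : ⟨e, ⟨t, ⟨e, ⟨e, e⟩⟩⟩⟩ takes laughs : e as argument, giving ⟨t, ⟨e, ⟨e, e⟩⟩⟩.
clever : t — professor needs e; clever needs nothing (atomic); neither fits.
arrived : ⟨e, t⟩ — professor needs e; arrived needs e; neither fits.

laughs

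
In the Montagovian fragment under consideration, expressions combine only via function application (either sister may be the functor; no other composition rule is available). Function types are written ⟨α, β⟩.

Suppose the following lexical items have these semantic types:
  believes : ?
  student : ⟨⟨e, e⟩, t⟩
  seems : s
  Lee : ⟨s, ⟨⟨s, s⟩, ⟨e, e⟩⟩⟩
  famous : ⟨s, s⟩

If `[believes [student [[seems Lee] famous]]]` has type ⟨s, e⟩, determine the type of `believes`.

At [believes [student [[seems Lee] famous]]] (required: ⟨s, e⟩): [student [[seems Lee] famous]] is t, which is not a function with range ⟨s, e⟩; hence believes is the functor — type ⟨t, ⟨s, e⟩⟩.

⟨t, ⟨s, e⟩⟩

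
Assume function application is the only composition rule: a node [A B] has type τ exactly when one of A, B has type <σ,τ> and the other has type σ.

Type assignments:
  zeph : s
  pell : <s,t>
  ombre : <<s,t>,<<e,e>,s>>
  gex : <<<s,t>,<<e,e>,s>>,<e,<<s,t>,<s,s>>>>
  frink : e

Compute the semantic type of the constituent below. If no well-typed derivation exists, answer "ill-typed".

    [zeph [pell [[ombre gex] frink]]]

s

[ombre gex]: gex is <<<s,t>,<<e,e>,s>>,<e,<<s,t>,<s,s>>>>, ombre is <<s,t>,<<e,e>,s>>; result <e,<<s,t>,<s,s>>>.
[[ombre gex] frink]: [ombre gex] is <e,<<s,t>,<s,s>>>, frink is e; result <<s,t>,<s,s>>.
[pell [[ombre gex] frink]]: [[ombre gex] frink] is <<s,t>,<s,s>>, pell is <s,t>; result <s,s>.
[zeph [pell [[ombre gex] frink]]]: [pell [[ombre gex] frink]] is <s,s>, zeph is s; result s.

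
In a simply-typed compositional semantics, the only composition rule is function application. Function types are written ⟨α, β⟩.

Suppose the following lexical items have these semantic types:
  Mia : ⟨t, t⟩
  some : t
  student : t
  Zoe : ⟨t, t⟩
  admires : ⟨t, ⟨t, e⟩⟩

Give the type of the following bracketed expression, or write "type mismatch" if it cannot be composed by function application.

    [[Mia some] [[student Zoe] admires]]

[Mia some]: functor Mia : ⟨t, t⟩, argument some : t; result t.
[student Zoe]: functor Zoe : ⟨t, t⟩, argument student : t; result t.
[[student Zoe] admires]: functor admires : ⟨t, ⟨t, e⟩⟩, argument [student Zoe] : t; result ⟨t, e⟩.
[[Mia some] [[student Zoe] admires]]: functor [[student Zoe] admires] : ⟨t, e⟩, argument [Mia some] : t; result e.

e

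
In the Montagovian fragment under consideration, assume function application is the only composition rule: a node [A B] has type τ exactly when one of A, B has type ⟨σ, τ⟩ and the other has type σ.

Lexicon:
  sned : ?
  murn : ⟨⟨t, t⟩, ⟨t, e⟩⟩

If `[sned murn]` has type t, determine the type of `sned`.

⟨⟨⟨t, t⟩, ⟨t, e⟩⟩, t⟩

[sned murn] is required to be t. murn : ⟨⟨t, t⟩, ⟨t, e⟩⟩ cannot yield t as functor, so sned : ⟨⟨⟨t, t⟩, ⟨t, e⟩⟩, t⟩.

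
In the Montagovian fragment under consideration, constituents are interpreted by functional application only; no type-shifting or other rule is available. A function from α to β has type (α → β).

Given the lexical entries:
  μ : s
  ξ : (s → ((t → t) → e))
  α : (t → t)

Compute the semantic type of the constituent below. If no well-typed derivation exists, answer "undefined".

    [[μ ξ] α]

At [μ ξ], ξ : (s → ((t → t) → e)) takes μ : s, giving ((t → t) → e).
At [[μ ξ] α], [μ ξ] : ((t → t) → e) takes α : (t → t), giving e.

e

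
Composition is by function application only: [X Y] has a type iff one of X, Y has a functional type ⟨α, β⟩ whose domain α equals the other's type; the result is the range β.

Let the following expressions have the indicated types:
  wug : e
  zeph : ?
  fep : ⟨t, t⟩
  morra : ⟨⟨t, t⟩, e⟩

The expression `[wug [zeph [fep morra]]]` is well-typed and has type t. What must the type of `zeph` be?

⟨e, ⟨e, t⟩⟩

[wug [zeph [fep morra]]] is required to be t. wug : e cannot yield t as functor, so [zeph [fep morra]] : ⟨e, t⟩.
[zeph [fep morra]] is required to be ⟨e, t⟩. [fep morra] : e cannot yield ⟨e, t⟩ as functor, so zeph : ⟨e, ⟨e, t⟩⟩.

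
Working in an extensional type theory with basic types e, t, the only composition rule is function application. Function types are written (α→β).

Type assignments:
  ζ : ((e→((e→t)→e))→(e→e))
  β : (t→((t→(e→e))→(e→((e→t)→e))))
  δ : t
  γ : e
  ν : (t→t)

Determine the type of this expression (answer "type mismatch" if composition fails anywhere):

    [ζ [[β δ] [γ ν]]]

type mismatch

[β δ]: β is (t→((t→(e→e))→(e→((e→t)→e)))), δ is t; result ((t→(e→e))→(e→((e→t)→e))).
At [γ ν]: neither e nor (t→t) can take the other as argument; the node is ill-typed.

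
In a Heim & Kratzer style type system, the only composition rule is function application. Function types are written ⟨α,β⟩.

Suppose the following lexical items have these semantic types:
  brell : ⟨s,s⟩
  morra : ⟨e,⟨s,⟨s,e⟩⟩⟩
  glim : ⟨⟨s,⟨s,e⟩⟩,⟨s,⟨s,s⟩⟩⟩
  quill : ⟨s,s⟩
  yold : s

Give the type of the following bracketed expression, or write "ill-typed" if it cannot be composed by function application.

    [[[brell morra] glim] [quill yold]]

[brell morra]: ⟨s,s⟩ and ⟨e,⟨s,⟨s,e⟩⟩⟩ cannot combine by function application — type clash.

ill-typed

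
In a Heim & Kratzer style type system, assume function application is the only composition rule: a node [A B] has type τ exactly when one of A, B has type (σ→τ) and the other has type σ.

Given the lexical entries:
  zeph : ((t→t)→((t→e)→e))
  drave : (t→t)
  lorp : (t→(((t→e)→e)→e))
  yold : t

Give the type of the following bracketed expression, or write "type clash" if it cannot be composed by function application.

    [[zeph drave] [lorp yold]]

e

[zeph drave] — zeph of type ((t→t)→((t→e)→e)) combines with drave of type (t→t): type ((t→e)→e).
[lorp yold] — lorp of type (t→(((t→e)→e)→e)) combines with yold of type t: type (((t→e)→e)→e).
[[zeph drave] [lorp yold]] — [lorp yold] of type (((t→e)→e)→e) combines with [zeph drave] of type ((t→e)→e): type e.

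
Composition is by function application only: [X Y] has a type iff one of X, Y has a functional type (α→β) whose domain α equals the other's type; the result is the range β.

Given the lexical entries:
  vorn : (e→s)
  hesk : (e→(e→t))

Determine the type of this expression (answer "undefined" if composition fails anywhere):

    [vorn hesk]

undefined

[vorn hesk]: (e→s) and (e→(e→t)) cannot combine by function application — type clash.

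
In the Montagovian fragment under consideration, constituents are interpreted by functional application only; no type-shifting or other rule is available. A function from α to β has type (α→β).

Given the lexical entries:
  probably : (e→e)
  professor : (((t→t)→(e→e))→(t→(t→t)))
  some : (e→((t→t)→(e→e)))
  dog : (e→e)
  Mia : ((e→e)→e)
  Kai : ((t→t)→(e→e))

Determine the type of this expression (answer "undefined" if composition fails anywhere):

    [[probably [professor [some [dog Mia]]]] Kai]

undefined

[dog Mia]: functor Mia : ((e→e)→e), argument dog : (e→e); result e.
[some [dog Mia]]: functor some : (e→((t→t)→(e→e))), argument [dog Mia] : e; result ((t→t)→(e→e)).
[professor [some [dog Mia]]]: functor professor : (((t→t)→(e→e))→(t→(t→t))), argument [some [dog Mia]] : ((t→t)→(e→e)); result (t→(t→t)).
At [probably [professor [some [dog Mia]]]]: neither (e→e) nor (t→(t→t)) can take the other as argument; the node is ill-typed.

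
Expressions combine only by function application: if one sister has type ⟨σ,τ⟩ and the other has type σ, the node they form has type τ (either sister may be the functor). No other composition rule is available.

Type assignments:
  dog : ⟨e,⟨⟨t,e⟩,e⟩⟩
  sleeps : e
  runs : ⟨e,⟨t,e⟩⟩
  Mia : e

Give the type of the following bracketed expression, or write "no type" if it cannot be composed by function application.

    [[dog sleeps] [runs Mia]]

[dog sleeps]: ⟨e,⟨⟨t,e⟩,e⟩⟩ applied to e yields ⟨⟨t,e⟩,e⟩.
[runs Mia]: ⟨e,⟨t,e⟩⟩ applied to e yields ⟨t,e⟩.
[[dog sleeps] [runs Mia]]: ⟨⟨t,e⟩,e⟩ applied to ⟨t,e⟩ yields e.

e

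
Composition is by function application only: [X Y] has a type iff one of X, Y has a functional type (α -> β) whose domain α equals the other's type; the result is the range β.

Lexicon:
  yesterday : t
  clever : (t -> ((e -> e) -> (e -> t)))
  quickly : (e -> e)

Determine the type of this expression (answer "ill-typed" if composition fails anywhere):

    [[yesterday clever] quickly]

[yesterday clever]: clever is (t -> ((e -> e) -> (e -> t))), yesterday is t; result ((e -> e) -> (e -> t)).
[[yesterday clever] quickly]: [yesterday clever] is ((e -> e) -> (e -> t)), quickly is (e -> e); result (e -> t).

(e -> t)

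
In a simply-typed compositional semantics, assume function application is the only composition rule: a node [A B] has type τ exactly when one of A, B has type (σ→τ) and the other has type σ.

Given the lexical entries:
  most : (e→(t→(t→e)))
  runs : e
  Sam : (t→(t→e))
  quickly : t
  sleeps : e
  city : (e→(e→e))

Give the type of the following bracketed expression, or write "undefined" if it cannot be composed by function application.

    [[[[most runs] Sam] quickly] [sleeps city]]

[most runs] — most of type (e→(t→(t→e))) combines with runs of type e: type (t→(t→e)).
[[most runs] Sam]: (t→(t→e)) and (t→(t→e)) cannot combine by function application — type clash.

undefined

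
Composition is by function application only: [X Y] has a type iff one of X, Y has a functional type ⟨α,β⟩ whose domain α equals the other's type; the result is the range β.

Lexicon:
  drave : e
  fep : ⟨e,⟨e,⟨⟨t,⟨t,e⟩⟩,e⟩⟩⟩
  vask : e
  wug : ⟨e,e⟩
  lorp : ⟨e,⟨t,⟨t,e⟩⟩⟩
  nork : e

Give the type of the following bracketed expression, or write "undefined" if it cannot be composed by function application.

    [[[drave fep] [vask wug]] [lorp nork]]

[drave fep] — fep of type ⟨e,⟨e,⟨⟨t,⟨t,e⟩⟩,e⟩⟩⟩ combines with drave of type e: type ⟨e,⟨⟨t,⟨t,e⟩⟩,e⟩⟩.
[vask wug] — wug of type ⟨e,e⟩ combines with vask of type e: type e.
[[drave fep] [vask wug]] — [drave fep] of type ⟨e,⟨⟨t,⟨t,e⟩⟩,e⟩⟩ combines with [vask wug] of type e: type ⟨⟨t,⟨t,e⟩⟩,e⟩.
[lorp nork] — lorp of type ⟨e,⟨t,⟨t,e⟩⟩⟩ combines with nork of type e: type ⟨t,⟨t,e⟩⟩.
[[[drave fep] [vask wug]] [lorp nork]] — [[drave fep] [vask wug]] of type ⟨⟨t,⟨t,e⟩⟩,e⟩ combines with [lorp nork] of type ⟨t,⟨t,e⟩⟩: type e.

e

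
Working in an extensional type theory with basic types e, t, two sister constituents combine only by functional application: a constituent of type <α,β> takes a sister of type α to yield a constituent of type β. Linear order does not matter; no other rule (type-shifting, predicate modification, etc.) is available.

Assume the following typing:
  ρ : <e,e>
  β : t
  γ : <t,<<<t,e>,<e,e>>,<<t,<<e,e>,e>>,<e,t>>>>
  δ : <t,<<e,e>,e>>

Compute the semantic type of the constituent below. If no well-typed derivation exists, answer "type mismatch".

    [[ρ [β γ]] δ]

[β γ] — γ of type <t,<<<t,e>,<e,e>>,<<t,<<e,e>,e>>,<e,t>>>> combines with β of type t: type <<<t,e>,<e,e>>,<<t,<<e,e>,e>>,<e,t>>>.
[ρ [β γ]]: <e,e> and <<<t,e>,<e,e>>,<<t,<<e,e>,e>>,<e,t>>> cannot combine by function application — type clash.

type mismatch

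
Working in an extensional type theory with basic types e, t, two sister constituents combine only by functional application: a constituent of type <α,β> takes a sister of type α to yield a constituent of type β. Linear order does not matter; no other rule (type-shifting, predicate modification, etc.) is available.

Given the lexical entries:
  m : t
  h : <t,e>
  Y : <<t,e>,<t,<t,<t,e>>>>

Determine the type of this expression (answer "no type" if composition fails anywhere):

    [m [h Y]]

<t,<t,e>>

[h Y]: functor Y : <<t,e>,<t,<t,<t,e>>>>, argument h : <t,e>; result <t,<t,<t,e>>>.
[m [h Y]]: functor [h Y] : <t,<t,<t,e>>>, argument m : t; result <t,<t,e>>.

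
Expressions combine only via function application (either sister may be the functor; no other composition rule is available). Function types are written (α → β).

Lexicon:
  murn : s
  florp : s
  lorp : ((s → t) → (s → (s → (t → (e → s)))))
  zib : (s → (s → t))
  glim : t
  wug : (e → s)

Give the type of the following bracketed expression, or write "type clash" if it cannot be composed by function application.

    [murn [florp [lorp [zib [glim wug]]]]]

At [glim wug]: neither t nor (e → s) can take the other as argument; the node is ill-typed.

type clash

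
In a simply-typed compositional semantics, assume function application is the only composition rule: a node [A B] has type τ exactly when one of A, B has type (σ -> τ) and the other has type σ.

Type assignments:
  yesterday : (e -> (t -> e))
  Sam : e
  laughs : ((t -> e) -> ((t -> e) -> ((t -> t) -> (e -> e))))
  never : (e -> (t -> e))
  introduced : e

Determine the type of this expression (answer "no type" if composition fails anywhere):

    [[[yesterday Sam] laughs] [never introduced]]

((t -> t) -> (e -> e))

[yesterday Sam]: (e -> (t -> e)) applied to e yields (t -> e).
[[yesterday Sam] laughs]: ((t -> e) -> ((t -> e) -> ((t -> t) -> (e -> e)))) applied to (t -> e) yields ((t -> e) -> ((t -> t) -> (e -> e))).
[never introduced]: (e -> (t -> e)) applied to e yields (t -> e).
[[[yesterday Sam] laughs] [never introduced]]: ((t -> e) -> ((t -> t) -> (e -> e))) applied to (t -> e) yields ((t -> t) -> (e -> e)).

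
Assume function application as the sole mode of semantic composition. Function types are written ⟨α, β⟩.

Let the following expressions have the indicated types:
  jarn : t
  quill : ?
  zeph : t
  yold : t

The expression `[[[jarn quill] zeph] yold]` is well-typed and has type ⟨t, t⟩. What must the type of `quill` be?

At [[[jarn quill] zeph] yold] (required: ⟨t, t⟩): yold is t, which is not a function with range ⟨t, t⟩; hence [[jarn quill] zeph] is the functor — type ⟨t, ⟨t, t⟩⟩.
At [[jarn quill] zeph] (required: ⟨t, ⟨t, t⟩⟩): zeph is t, which is not a function with range ⟨t, ⟨t, t⟩⟩; hence [jarn quill] is the functor — type ⟨t, ⟨t, ⟨t, t⟩⟩⟩.
At [jarn quill] (required: ⟨t, ⟨t, ⟨t, t⟩⟩⟩): jarn is t, which is not a function with range ⟨t, ⟨t, ⟨t, t⟩⟩⟩; hence quill is the functor — type ⟨t, ⟨t, ⟨t, ⟨t, t⟩⟩⟩⟩.

⟨t, ⟨t, ⟨t, ⟨t, t⟩⟩⟩⟩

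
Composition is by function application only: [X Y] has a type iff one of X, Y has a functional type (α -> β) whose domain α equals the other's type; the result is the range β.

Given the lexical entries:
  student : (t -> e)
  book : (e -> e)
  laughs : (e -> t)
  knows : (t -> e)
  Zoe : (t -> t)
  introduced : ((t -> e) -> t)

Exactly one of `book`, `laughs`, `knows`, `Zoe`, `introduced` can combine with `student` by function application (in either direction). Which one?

book : (e -> e) — student needs t; book needs e; neither fits.
laughs : (e -> t) — student needs t; laughs needs e; neither fits.
knows : (t -> e) — student needs t; knows needs t; neither fits.
Zoe : (t -> t) — student needs t; Zoe needs t; neither fits.
introduced — combines: introduced : ((t -> e) -> t) takes student : (t -> e) as argument, giving t.

introduced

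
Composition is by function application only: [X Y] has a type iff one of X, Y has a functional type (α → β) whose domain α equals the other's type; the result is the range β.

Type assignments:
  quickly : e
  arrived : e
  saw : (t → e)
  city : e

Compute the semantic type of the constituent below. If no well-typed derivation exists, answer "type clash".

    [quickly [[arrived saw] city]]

type clash

[arrived saw]: e and (t → e) cannot combine by function application — type clash.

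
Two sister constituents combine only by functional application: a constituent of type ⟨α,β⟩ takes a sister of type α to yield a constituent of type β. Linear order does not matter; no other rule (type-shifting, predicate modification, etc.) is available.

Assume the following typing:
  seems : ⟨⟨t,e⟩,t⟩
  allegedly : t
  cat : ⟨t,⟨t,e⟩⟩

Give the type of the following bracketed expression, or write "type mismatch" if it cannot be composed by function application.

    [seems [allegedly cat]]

[allegedly cat]: cat is ⟨t,⟨t,e⟩⟩, allegedly is t; result ⟨t,e⟩.
[seems [allegedly cat]]: seems is ⟨⟨t,e⟩,t⟩, [allegedly cat] is ⟨t,e⟩; result t.

t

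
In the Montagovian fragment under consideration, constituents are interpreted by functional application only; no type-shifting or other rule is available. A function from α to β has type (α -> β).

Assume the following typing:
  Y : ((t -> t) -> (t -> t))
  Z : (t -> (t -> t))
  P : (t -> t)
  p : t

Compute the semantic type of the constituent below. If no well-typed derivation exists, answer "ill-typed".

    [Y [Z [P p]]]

(t -> t)

[P p]: P is (t -> t), p is t; result t.
[Z [P p]]: Z is (t -> (t -> t)), [P p] is t; result (t -> t).
[Y [Z [P p]]]: Y is ((t -> t) -> (t -> t)), [Z [P p]] is (t -> t); result (t -> t).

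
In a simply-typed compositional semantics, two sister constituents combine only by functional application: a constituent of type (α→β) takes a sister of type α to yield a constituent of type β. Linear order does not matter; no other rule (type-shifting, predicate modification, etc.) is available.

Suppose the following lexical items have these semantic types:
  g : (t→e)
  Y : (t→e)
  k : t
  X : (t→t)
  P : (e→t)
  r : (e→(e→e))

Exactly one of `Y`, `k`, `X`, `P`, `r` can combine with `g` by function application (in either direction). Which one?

Y : (t→e) — no; g wants t, and Y wants t.
k — combines: g : (t→e) takes k : t as argument, giving e.
X : (t→t) — no; g wants t, and X wants t.
P : (e→t) — no; g wants t, and P wants e.
r : (e→(e→e)) — no; g wants t, and r wants e.

k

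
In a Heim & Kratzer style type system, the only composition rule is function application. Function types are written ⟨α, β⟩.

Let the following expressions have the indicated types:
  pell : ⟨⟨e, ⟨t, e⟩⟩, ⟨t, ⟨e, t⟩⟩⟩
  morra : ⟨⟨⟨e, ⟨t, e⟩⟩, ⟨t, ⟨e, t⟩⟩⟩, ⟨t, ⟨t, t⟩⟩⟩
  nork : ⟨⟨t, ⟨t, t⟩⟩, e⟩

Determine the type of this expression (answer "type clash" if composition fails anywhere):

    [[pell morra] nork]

e

[pell morra]: morra is ⟨⟨⟨e, ⟨t, e⟩⟩, ⟨t, ⟨e, t⟩⟩⟩, ⟨t, ⟨t, t⟩⟩⟩, pell is ⟨⟨e, ⟨t, e⟩⟩, ⟨t, ⟨e, t⟩⟩⟩; result ⟨t, ⟨t, t⟩⟩.
[[pell morra] nork]: nork is ⟨⟨t, ⟨t, t⟩⟩, e⟩, [pell morra] is ⟨t, ⟨t, t⟩⟩; result e.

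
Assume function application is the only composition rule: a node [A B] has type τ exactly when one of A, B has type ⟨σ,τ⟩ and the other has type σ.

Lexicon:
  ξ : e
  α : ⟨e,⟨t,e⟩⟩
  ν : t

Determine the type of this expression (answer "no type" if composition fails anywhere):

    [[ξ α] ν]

[ξ α] — α of type ⟨e,⟨t,e⟩⟩ combines with ξ of type e: type ⟨t,e⟩.
[[ξ α] ν] — [ξ α] of type ⟨t,e⟩ combines with ν of type t: type e.

e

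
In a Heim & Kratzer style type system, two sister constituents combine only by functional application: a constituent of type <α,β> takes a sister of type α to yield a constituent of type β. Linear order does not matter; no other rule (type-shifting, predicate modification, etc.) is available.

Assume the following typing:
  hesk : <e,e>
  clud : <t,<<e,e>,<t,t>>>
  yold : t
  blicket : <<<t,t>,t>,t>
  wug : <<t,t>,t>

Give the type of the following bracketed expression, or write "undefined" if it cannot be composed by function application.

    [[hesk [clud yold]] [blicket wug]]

At [clud yold], clud : <t,<<e,e>,<t,t>>> takes yold : t, giving <<e,e>,<t,t>>.
At [hesk [clud yold]], [clud yold] : <<e,e>,<t,t>> takes hesk : <e,e>, giving <t,t>.
At [blicket wug], blicket : <<<t,t>,t>,t> takes wug : <<t,t>,t>, giving t.
At [[hesk [clud yold]] [blicket wug]], [hesk [clud yold]] : <t,t> takes [blicket wug] : t, giving t.

t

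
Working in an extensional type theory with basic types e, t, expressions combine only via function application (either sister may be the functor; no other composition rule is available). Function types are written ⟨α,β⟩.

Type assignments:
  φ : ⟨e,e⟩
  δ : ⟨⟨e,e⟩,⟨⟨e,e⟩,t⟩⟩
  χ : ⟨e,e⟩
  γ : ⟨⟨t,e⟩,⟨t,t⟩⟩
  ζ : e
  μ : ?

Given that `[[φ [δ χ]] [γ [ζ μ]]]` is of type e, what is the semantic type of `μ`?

At [[φ [δ χ]] [γ [ζ μ]]] (required: e): [φ [δ χ]] is t, which is not a function with range e; hence [γ [ζ μ]] is the functor — type ⟨t,e⟩.
At [γ [ζ μ]] (required: ⟨t,e⟩): γ is ⟨⟨t,e⟩,⟨t,t⟩⟩, which is not a function with range ⟨t,e⟩; hence [ζ μ] is the functor — type ⟨⟨⟨t,e⟩,⟨t,t⟩⟩,⟨t,e⟩⟩.
At [ζ μ] (required: ⟨⟨⟨t,e⟩,⟨t,t⟩⟩,⟨t,e⟩⟩): ζ is e, which is not a function with range ⟨⟨⟨t,e⟩,⟨t,t⟩⟩,⟨t,e⟩⟩; hence μ is the functor — type ⟨e,⟨⟨⟨t,e⟩,⟨t,t⟩⟩,⟨t,e⟩⟩⟩.

⟨e,⟨⟨⟨t,e⟩,⟨t,t⟩⟩,⟨t,e⟩⟩⟩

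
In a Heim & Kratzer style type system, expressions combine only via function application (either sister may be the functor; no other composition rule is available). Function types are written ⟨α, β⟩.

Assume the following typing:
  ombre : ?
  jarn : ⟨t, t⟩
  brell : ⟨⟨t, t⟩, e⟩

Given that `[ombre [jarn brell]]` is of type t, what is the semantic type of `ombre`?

For [ombre [jarn brell]] to have type t with [jarn brell] of type e, ombre must be the function: ombre : ⟨e, t⟩.

⟨e, t⟩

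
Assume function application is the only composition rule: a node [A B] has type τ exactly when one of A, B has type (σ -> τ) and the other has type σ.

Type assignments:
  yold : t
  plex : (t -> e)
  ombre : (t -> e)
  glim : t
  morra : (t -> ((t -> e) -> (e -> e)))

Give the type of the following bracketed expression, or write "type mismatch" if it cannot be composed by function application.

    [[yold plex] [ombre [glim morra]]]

[yold plex]: (t -> e) applied to t yields e.
[glim morra]: (t -> ((t -> e) -> (e -> e))) applied to t yields ((t -> e) -> (e -> e)).
[ombre [glim morra]]: ((t -> e) -> (e -> e)) applied to (t -> e) yields (e -> e).
[[yold plex] [ombre [glim morra]]]: (e -> e) applied to e yields e.

e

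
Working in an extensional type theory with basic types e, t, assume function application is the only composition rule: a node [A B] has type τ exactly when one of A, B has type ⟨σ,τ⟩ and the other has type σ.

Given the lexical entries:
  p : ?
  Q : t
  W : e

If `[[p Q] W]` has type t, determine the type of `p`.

[[p Q] W] is required to be t. W : e cannot yield t as functor, so [p Q] : ⟨e,t⟩.
[p Q] is required to be ⟨e,t⟩. Q : t cannot yield ⟨e,t⟩ as functor, so p : ⟨t,⟨e,t⟩⟩.

⟨t,⟨e,t⟩⟩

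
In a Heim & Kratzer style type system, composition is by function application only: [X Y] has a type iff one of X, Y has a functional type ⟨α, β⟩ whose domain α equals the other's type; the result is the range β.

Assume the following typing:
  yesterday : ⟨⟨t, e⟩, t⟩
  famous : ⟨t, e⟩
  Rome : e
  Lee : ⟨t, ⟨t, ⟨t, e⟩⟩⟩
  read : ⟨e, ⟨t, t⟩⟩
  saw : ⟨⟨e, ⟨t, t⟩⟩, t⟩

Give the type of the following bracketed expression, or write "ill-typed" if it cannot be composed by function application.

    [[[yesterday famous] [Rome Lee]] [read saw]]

ill-typed

At [yesterday famous], yesterday : ⟨⟨t, e⟩, t⟩ takes famous : ⟨t, e⟩, giving t.
[Rome Lee]: e and ⟨t, ⟨t, ⟨t, e⟩⟩⟩ cannot combine by function application — type clash.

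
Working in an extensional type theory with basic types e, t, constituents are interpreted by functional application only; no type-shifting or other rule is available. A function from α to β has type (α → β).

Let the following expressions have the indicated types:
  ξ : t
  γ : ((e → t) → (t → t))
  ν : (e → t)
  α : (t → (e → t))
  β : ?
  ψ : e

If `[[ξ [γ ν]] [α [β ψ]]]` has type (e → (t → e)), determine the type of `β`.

At [[ξ [γ ν]] [α [β ψ]]] (required: (e → (t → e))): [ξ [γ ν]] is t, which is not a function with range (e → (t → e)); hence [α [β ψ]] is the functor — type (t → (e → (t → e))).
At [α [β ψ]] (required: (t → (e → (t → e)))): α is (t → (e → t)), which is not a function with range (t → (e → (t → e))); hence [β ψ] is the functor — type ((t → (e → t)) → (t → (e → (t → e)))).
At [β ψ] (required: ((t → (e → t)) → (t → (e → (t → e))))): ψ is e, which is not a function with range ((t → (e → t)) → (t → (e → (t → e)))); hence β is the functor — type (e → ((t → (e → t)) → (t → (e → (t → e))))).

(e → ((t → (e → t)) → (t → (e → (t → e)))))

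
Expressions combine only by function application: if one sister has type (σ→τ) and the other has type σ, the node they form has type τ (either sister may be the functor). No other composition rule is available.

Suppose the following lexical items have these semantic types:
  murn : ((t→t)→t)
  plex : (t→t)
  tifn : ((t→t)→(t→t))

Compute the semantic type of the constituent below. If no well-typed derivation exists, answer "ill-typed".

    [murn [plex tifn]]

[plex tifn]: functor tifn : ((t→t)→(t→t)), argument plex : (t→t); result (t→t).
[murn [plex tifn]]: functor murn : ((t→t)→t), argument [plex tifn] : (t→t); result t.

t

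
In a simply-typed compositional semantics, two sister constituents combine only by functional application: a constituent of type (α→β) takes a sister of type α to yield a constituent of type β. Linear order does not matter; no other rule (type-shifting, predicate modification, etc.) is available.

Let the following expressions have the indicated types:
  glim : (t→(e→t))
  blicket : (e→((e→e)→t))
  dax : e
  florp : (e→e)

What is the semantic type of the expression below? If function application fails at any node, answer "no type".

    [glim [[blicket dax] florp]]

(e→t)

[blicket dax] — blicket of type (e→((e→e)→t)) combines with dax of type e: type ((e→e)→t).
[[blicket dax] florp] — [blicket dax] of type ((e→e)→t) combines with florp of type (e→e): type t.
[glim [[blicket dax] florp]] — glim of type (t→(e→t)) combines with [[blicket dax] florp] of type t: type (e→t).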